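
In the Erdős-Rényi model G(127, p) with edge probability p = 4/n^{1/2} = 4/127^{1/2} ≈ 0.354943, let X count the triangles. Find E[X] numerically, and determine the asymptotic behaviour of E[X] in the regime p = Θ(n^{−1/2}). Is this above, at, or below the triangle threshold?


Number of potential triangles: C(127, 3) = 333375.
Each occurs with probability p³ ≈ (0.354943)³ ≈ 4.47171784e-02.
By linearity: E[X] = C(127, 3)·p³ ≈ 333375 · 4.47171784e-02 ≈ 14907.589358.
Since α = 1/2 < 1, p = c/n^{1/2} ≫ 1/n is above the triangle threshold p ~ 1/n. Asymptotically E[X] ~ (c³/6)·n^{3(1−α)} = (4³/6)·n^{1.5} → ∞; triangles are abundant w.h.p.

E[X] ≈ 14907.589358; in regime p = Θ(1/n^{1/2}) E[X] diverges (above the triangle threshold p ~ 1/n).


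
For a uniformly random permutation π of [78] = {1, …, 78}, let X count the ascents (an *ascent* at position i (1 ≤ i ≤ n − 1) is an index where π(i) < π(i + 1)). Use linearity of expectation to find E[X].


Write X = Σ X_I over i = 1, …, 77, with X_I the indicator of one ascent.
There are 77 indicators.
For each fixed i, the pair (π(i), π(i+1)) is a uniformly random ordered pair of distinct values from {1, …, 78}; by symmetry P[π(i) < π(i+1)] = 1/2.
By linearity: E[X] = 77 · (1/2) = (78 − 1) · (1/2) = 77/2 ≈ 38.5000.

E[X] = 77/2 = 38.5000.


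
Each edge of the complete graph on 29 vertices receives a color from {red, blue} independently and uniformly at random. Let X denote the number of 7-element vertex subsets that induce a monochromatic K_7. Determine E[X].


Let X = Σ_S X_S over the C(29, 7) = 1560780 subsets S of size 7, where X_S = 1 if the K_7 on S is monochromatic.
For a fixed S, the K_7 on S has C(7, 2) = 21 edges. P[all 21 edges red] = (1/2)^21, and likewise for blue, so P[monochromatic] = 2·(1/2)^21 = 2^{1 − 21} = 1/1048576.
Summing: E[X] = C(29, 7) · 2^{1 − 21} = 1560780 · 1/1048576 = 390195/262144.
Numerically: E[X] ≈ 1.4885.

E[X] = C(29,7)·2^(1−C(7,2)) = 390195/262144 ≈ 1.4885.


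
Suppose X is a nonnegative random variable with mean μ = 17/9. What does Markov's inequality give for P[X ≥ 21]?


μ = E[X] = 17/9, a = 21.
Markov: P[X ≥ 21] ≤ μ/a = (17/9)/21 = 17/189.
Numerically: ≈ 0.089947.
(Since a = 21 > μ = 1.888889, the bound 17/189 is < 1 and informative.)

P[X ≥ 21] ≤ 17/189 ≈ 0.089947.


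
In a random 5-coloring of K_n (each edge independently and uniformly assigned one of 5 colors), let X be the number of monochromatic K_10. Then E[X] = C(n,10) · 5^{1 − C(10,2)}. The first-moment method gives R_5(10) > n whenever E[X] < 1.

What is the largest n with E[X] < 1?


We need C(n, 10) · 5^{1 − 45} < 1, i.e. C(n, 10) < 5^{45 − 1} = 5684341886080801486968994140625.
Check values of n near the boundary:
  n = 5390: C(5390, 10) = 5655833965919099070255434039753; 5655833965919099070255434039753 < 5684341886080801486968994140625? YES
  n = 5391: C(5391, 10) = 5666344714787188828795213697883; 5666344714787188828795213697883 < 5684341886080801486968994140625? YES
  n = 5392: C(5392, 10) = 5676873040158402483252283957448; 5676873040158402483252283957448 < 5684341886080801486968994140625? YES
  n = 5393: C(5393, 10) = 5687418968154238267170642278008; 5687418968154238267170642278008 < 5684341886080801486968994140625? NO
The largest n with C(n, 10) < 5684341886080801486968994140625 is n = 5392 (where E[X] = 5676873040158402483252283957448/5684341886080801486968994140625 ≈ 0.9986861). Hence R_5(10) > 5392, i.e. R_5(10) ≥ 5393.

Largest n = 5392; hence R_5(10) > 5392.


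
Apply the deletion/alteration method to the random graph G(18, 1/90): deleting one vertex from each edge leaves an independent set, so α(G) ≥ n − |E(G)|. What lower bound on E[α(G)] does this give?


E[|E(G)|] = C(18, 2)·p = 153 · (1/90) = 17/10.
E[α(G)] ≥ n − E[|E(G)|] = 18 − 17/10 = 163/10.
Numerically: ≈ 16.30000.
(This is only a lower bound; the true E[α(G)] may be larger.)

E[α(G)] ≥ 163/10 ≈ 16.30000.


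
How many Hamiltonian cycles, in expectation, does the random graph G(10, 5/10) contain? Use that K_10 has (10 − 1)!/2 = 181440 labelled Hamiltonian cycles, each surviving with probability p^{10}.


K_10 has (10 − 1)!/2 = 181440 labelled Hamiltonian cycles.
For each such Hamiltonian cycle H, let X_H = 1 if all 10 edges of H are present in G. Then P[X_H = 1] = p^{10} = (1/2)^{10} = 1/1024.
Summing the indicators: E[X] = Σ_H E[X_H] = 181440 · p^{10} = 181440 · 1/1024 = 2835/16.
Numerically: E[X] ≈ 177.

E[X] = 181440 · (1/2)^{10} = 2835/16 ≈ 177.


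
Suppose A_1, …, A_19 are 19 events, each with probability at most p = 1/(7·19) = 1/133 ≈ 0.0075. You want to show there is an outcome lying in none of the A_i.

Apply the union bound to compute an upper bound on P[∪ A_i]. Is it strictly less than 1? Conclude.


Union bound: P[∪_{i=1}^{19} A_i] ≤ Σ_i P[A_i] ≤ 19·p = 19·(1/133) = 1/7.
Numerically: 1/7 ≈ 0.1429.
Is 1/7 < 1? YES.
Since P[∪ A_i] ≤ 1/7 < 1, the complement has P[∩ A_i^c] ≥ 1 − 1/7 = 6/7 > 0, so some outcome avoids every A_i.

19·p = 1/7 ≈ 0.1429; existence CERTIFIED by the union bound.


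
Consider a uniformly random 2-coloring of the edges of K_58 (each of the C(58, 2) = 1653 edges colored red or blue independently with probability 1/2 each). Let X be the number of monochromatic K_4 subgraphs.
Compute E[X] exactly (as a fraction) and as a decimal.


Let X = Σ_S X_S over the C(58, 4) = 424270 subsets S of size 4, where X_S = 1 if the K_4 on S is monochromatic.
For a fixed S, the K_4 on S has C(4, 2) = 6 edges. P[all 6 edges red] = (1/2)^6, and likewise for blue, so P[monochromatic] = 2·(1/2)^6 = 2^{1 − 6} = 1/32.
By linearity: E[X] = C(58, 4) · 2^{1 − 6} = 424270 · 1/32 = 212135/16.
Numerically: E[X] ≈ 13258.4375.

E[X] = C(58,4)·2^(1−C(4,2)) = 212135/16 ≈ 13258.4375.


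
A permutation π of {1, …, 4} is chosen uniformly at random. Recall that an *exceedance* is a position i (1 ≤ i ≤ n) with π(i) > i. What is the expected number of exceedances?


Write X = Σ_{i=1}^{4} X_i, where X_i = 1_{π(i) > i}.
For each fixed i, π(i) is uniform over {1, …, 4} (marginal of a uniform permutation), so P[π(i) > i] = (n − i)/n. Summing: Σ_{i=1}^{4} (n − i)/n = (0 + 1 + … + 3)/4 = 4(4 − 1)/(2·4) = (4 − 1)/2.
Hence E[X] = Σ_{i=1}^{4} (4 − i)/4 = 3/2 ≈ 1.500.

E[X] = 3/2 = 1.500.


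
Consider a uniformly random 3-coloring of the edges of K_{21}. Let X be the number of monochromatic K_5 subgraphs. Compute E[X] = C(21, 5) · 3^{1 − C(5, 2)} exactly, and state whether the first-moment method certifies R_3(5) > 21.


E[X] = C(21, 5) · 3^{1 − 10} = 20349 · 3^{−9} = 20349/19683.
As a reduced fraction: E[X] = 2261/2187 ≈ 1.0338.
Is E[X] < 1? NO.
Since E[X] ≥ 1, the first-moment bound is inconclusive at n = 21; it does NOT by itself certify R_3(5) > 21.

E[X] = 2261/2187 ≈ 1.0338; E[X] ≥ 1; first-moment method inconclusive here.


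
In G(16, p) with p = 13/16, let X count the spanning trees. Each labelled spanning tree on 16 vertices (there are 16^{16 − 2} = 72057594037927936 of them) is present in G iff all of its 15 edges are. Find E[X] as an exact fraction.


K_16 has 16^{16 − 2} = 72057594037927936 labelled spanning trees.
For each such spanning tree H, let X_H = 1 if all 15 edges of H are present in G. Then P[X_H = 1] = p^{15} = (13/16)^{15} = 51185893014090757/1152921504606846976.
By linearity: E[X] = Σ_H E[X_H] = 72057594037927936 · p^{15} = 72057594037927936 · 51185893014090757/1152921504606846976 = 51185893014090757/16.
Numerically: E[X] ≈ 3.1991e+15.

E[X] = 72057594037927936 · (13/16)^{15} = 51185893014090757/16 ≈ 3.1991e+15.


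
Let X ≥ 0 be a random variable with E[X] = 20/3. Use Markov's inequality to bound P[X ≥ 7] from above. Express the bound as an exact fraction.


μ = E[X] = 20/3, a = 7.
Markov: P[X ≥ 7] ≤ μ/a = (20/3)/7 = 20/21.
Numerically: ≈ 0.952381.
(Since a = 7 > μ = 6.666667, the bound 20/21 is < 1 and informative.)

P[X ≥ 7] ≤ 20/21 ≈ 0.952381.


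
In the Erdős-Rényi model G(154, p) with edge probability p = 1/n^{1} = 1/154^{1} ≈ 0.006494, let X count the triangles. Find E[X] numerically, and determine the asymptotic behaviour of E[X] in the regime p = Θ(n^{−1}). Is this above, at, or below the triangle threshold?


Number of potential triangles: C(154, 3) = 596904.
Each occurs with probability p³ ≈ (0.006494)³ ≈ 2.738028e-07.
By linearity: E[X] = C(154, 3)·p³ ≈ 596904 · 2.738028e-07 ≈ 0.1634.
Here α = 1, so p = 1/n is exactly at the triangle threshold p ~ 1/n. Asymptotically E[X] → c³/6 = 1³/6 = 1/6 ≈ 0.1667, a bounded constant. In this regime the triangle count is asymptotically Poisson(c³/6).

E[X] ≈ 0.1634; in regime p = Θ(1/n^{1}) E[X] stays bounded (at the triangle threshold p ~ 1/n).


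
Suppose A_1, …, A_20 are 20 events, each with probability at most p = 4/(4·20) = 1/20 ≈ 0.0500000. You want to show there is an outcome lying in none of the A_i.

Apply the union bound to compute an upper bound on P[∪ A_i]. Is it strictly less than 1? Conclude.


Union bound: P[∪_{i=1}^{20} A_i] ≤ Σ_i P[A_i] ≤ 20·p = 20·(1/20) = 1.
Numerically: 1 ≈ 1.0000000.
Is 1 < 1? NO.
Since the bound 1 is ≥ 1, the union bound is uninformative here; it does NOT by itself certify existence.

20·p = 1 ≈ 1.0000000; existence NOT certified by the union bound.


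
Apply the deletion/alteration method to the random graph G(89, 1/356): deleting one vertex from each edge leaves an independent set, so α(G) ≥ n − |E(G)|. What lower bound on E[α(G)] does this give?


E[|E(G)|] = C(89, 2)·p = 3916 · (1/356) = 11.
E[α(G)] ≥ n − E[|E(G)|] = 89 − 11 = 78.
Numerically: ≈ 78.000000.
(This is only a lower bound; the true E[α(G)] may be larger.)

E[α(G)] ≥ 78 ≈ 78.000000.


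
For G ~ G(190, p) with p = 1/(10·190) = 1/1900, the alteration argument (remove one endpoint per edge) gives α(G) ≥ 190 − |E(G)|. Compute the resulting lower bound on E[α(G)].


E[|E(G)|] = C(190, 2)·p = 17955 · (1/1900) = 189/20.
E[α(G)] ≥ n − E[|E(G)|] = 190 − 189/20 = 3611/20.
Numerically: ≈ 180.550000.
(This is only a lower bound; the true E[α(G)] may be larger.)

E[α(G)] ≥ 3611/20 ≈ 180.550000.


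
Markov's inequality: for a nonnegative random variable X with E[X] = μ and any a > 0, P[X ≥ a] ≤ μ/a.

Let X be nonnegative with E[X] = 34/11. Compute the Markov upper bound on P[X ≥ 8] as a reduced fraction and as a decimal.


μ = E[X] = 34/11, a = 8.
Markov: P[X ≥ 8] ≤ μ/a = (34/11)/8 = 17/44.
Numerically: ≈ 0.3864.
(Since a = 8 > μ = 3.0909, the bound 17/44 is < 1 and informative.)

P[X ≥ 8] ≤ 17/44 ≈ 0.3864.


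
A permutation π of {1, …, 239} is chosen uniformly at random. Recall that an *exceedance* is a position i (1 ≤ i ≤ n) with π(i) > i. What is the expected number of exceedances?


Write X = Σ_{i=1}^{239} X_i, where X_i = 1_{π(i) > i}.
For each fixed i, π(i) is uniform over {1, …, 239} (marginal of a uniform permutation), so P[π(i) > i] = (n − i)/n. Summing: Σ_{i=1}^{239} (n − i)/n = (0 + 1 + … + 238)/239 = 239(239 − 1)/(2·239) = (239 − 1)/2.
Hence E[X] = Σ_{i=1}^{239} (239 − i)/239 = 119 ≈ 119.000.

E[X] = 119 = 119.000.


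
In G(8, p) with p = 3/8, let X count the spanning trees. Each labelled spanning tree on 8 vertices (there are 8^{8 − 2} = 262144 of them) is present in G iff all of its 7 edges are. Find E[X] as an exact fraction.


K_8 has 8^{8 − 2} = 262144 labelled spanning trees.
For each such spanning tree H, let X_H = 1 if all 7 edges of H are present in G. Then P[X_H = 1] = p^{7} = (3/8)^{7} = 2187/2097152.
By linearity: E[X] = Σ_H E[X_H] = 262144 · p^{7} = 262144 · 2187/2097152 = 2187/8.
Numerically: E[X] ≈ 273.4.

E[X] = 262144 · (3/8)^{7} = 2187/8 ≈ 273.4.


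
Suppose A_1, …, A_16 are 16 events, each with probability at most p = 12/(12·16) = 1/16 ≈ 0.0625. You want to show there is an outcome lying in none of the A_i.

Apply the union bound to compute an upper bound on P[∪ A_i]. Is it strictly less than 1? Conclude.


Union bound: P[∪_{i=1}^{16} A_i] ≤ Σ_i P[A_i] ≤ 16·p = 16·(1/16) = 1.
Numerically: 1 ≈ 1.0000.
Is 1 < 1? NO.
Since the bound 1 is ≥ 1, the union bound is uninformative here; it does NOT by itself certify existence.

16·p = 1 ≈ 1.0000; existence NOT certified by the union bound.


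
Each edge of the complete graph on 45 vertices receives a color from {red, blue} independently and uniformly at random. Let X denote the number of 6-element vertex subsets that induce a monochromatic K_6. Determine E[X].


Let X = Σ_S X_S over the C(45, 6) = 8145060 subsets S of size 6, where X_S = 1 if the K_6 on S is monochromatic.
For a fixed S, the K_6 on S has C(6, 2) = 15 edges. P[all 15 edges red] = (1/2)^15, and likewise for blue, so P[monochromatic] = 2·(1/2)^15 = 2^{1 − 15} = 1/16384.
Summing: E[X] = C(45, 6) · 2^{1 − 15} = 8145060 · 1/16384 = 2036265/4096.
Numerically: E[X] ≈ 497.13501.

E[X] = C(45,6)·2^(1−C(6,2)) = 2036265/4096 ≈ 497.13501.


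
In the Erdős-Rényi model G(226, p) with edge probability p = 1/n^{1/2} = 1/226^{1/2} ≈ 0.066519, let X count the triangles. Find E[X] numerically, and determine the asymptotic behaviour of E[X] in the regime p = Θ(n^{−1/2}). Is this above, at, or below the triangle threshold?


Number of potential triangles: C(226, 3) = 1898400.
Each occurs with probability p³ ≈ (0.066519)³ ≈ 2.9433190e-04.
By linearity: E[X] = C(226, 3)·p³ ≈ 1898400 · 2.9433190e-04 ≈ 558.75969.
Since α = 1/2 < 1, p = c/n^{1/2} ≫ 1/n is above the triangle threshold p ~ 1/n. Asymptotically E[X] ~ (c³/6)·n^{3(1−α)} = (1³/6)·n^{1.5} → ∞; triangles are abundant w.h.p.

E[X] ≈ 558.75969; in regime p = Θ(1/n^{1/2}) E[X] diverges (above the triangle threshold p ~ 1/n).


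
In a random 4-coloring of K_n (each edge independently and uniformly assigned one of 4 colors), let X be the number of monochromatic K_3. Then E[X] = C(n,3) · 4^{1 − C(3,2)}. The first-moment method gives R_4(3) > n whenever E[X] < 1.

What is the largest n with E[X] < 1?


We need C(n, 3) · 4^{1 − 3} < 1, i.e. C(n, 3) < 4^{3 − 1} = 16.
Check values of n near the boundary:
  n = 3: C(3, 3) = 1; 1 < 16? YES
  n = 4: C(4, 3) = 4; 4 < 16? YES
  n = 5: C(5, 3) = 10; 10 < 16? YES
  n = 6: C(6, 3) = 20; 20 < 16? NO
The largest n with C(n, 3) < 16 is n = 5 (where E[X] = 5/8 ≈ 0.625000). Hence R_4(3) > 5, i.e. R_4(3) ≥ 6.

Largest n = 5; hence R_4(3) > 5.


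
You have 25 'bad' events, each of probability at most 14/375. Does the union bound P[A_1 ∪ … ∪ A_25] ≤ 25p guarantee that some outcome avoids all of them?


Union bound: P[∪_{i=1}^{25} A_i] ≤ Σ_i P[A_i] ≤ 25·p = 25·(14/375) = 14/15.
Numerically: 14/15 ≈ 0.933.
Is 14/15 < 1? YES.
Since P[∪ A_i] ≤ 14/15 < 1, the complement has P[∩ A_i^c] ≥ 1 − 14/15 = 1/15 > 0, so some outcome avoids every A_i.

25·p = 14/15 ≈ 0.933; existence CERTIFIED by the union bound.


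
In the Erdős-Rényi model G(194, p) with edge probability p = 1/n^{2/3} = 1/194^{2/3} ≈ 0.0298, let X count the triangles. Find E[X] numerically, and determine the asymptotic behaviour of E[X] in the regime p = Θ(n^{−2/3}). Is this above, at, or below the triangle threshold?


Number of potential triangles: C(194, 3) = 1198144.
Each occurs with probability p³ ≈ (0.0298)³ ≈ 2.65703e-05.
By linearity: E[X] = C(194, 3)·p³ ≈ 1198144 · 2.65703e-05 ≈ 31.835.
Since α = 2/3 < 1, p = c/n^{2/3} ≫ 1/n is above the triangle threshold p ~ 1/n. Asymptotically E[X] ~ (c³/6)·n^{3(1−α)} = (1³/6)·n^{1} → ∞; triangles are abundant w.h.p.

E[X] ≈ 31.835; in regime p = Θ(1/n^{2/3}) E[X] diverges (above the triangle threshold p ~ 1/n).


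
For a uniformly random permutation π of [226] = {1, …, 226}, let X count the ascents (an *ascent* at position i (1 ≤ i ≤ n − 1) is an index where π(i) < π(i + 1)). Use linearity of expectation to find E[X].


Write X = Σ X_I over i = 1, …, 225, with X_I the indicator of one ascent.
There are 225 indicators.
For each fixed i, the pair (π(i), π(i+1)) is a uniformly random ordered pair of distinct values from {1, …, 226}; by symmetry P[π(i) < π(i+1)] = 1/2.
By linearity: E[X] = 225 · (1/2) = (226 − 1) · (1/2) = 225/2 ≈ 112.5000.

E[X] = 225/2 = 112.5000.


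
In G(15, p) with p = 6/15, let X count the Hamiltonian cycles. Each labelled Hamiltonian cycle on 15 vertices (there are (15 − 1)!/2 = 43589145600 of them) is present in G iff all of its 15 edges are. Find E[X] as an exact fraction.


K_15 has (15 − 1)!/2 = 43589145600 labelled Hamiltonian cycles.
For each such Hamiltonian cycle H, let X_H = 1 if all 15 edges of H are present in G. Then P[X_H = 1] = p^{15} = (2/5)^{15} = 32768/30517578125.
By linearity of expectation: E[X] = Σ_H E[X_H] = 43589145600 · p^{15} = 43589145600 · 32768/30517578125 = 57133164920832/1220703125.
Numerically: E[X] ≈ 4.68e+04.

E[X] = 43589145600 · (2/5)^{15} = 57133164920832/1220703125 ≈ 4.68e+04.


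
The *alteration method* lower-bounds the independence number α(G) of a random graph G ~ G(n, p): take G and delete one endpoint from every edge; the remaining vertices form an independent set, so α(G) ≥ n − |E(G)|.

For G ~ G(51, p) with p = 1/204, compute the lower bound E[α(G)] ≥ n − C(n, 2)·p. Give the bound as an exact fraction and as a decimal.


E[|E(G)|] = C(51, 2)·p = 1275 · (1/204) = 25/4.
E[α(G)] ≥ n − E[|E(G)|] = 51 − 25/4 = 179/4.
Numerically: ≈ 44.750000.
(This is only a lower bound; the true E[α(G)] may be larger.)

E[α(G)] ≥ 179/4 ≈ 44.750000.


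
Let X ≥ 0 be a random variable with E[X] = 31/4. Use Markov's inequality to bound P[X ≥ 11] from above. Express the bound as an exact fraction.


μ = E[X] = 31/4, a = 11.
Markov: P[X ≥ 11] ≤ μ/a = (31/4)/11 = 31/44.
Numerically: ≈ 0.70455.
(Since a = 11 > μ = 7.75000, the bound 31/44 is < 1 and informative.)

P[X ≥ 11] ≤ 31/44 ≈ 0.70455.


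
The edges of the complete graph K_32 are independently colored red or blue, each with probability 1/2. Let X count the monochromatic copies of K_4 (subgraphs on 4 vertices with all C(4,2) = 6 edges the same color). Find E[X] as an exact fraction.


Let X = Σ_S X_S over the C(32, 4) = 35960 subsets S of size 4, where X_S = 1 if the K_4 on S is monochromatic.
For a fixed S, the K_4 on S has C(4, 2) = 6 edges. P[all 6 edges red] = (1/2)^6, and likewise for blue, so P[monochromatic] = 2·(1/2)^6 = 2^{1 − 6} = 1/32.
Summing: E[X] = C(32, 4) · 2^{1 − 6} = 35960 · 1/32 = 4495/4.
Numerically: E[X] ≈ 1123.750.

E[X] = C(32,4)·2^(1−C(4,2)) = 4495/4 ≈ 1123.750.


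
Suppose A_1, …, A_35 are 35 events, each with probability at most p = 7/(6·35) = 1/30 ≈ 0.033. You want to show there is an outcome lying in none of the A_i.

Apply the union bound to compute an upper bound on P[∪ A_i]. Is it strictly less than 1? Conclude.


Union bound: P[∪_{i=1}^{35} A_i] ≤ Σ_i P[A_i] ≤ 35·p = 35·(1/30) = 7/6.
Numerically: 7/6 ≈ 1.167.
Is 7/6 < 1? NO.
Since the bound 7/6 is ≥ 1, the union bound is uninformative here; it does NOT by itself certify existence.

35·p = 7/6 ≈ 1.167; existence NOT certified by the union bound.


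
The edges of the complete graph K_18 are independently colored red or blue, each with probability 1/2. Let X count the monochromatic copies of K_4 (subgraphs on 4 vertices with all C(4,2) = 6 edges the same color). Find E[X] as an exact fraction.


Let X = Σ_S X_S over the C(18, 4) = 3060 subsets S of size 4, where X_S = 1 if the K_4 on S is monochromatic.
For a fixed S, the K_4 on S has C(4, 2) = 6 edges. P[all 6 edges red] = (1/2)^6, and likewise for blue, so P[monochromatic] = 2·(1/2)^6 = 2^{1 − 6} = 1/32.
By linearity: E[X] = C(18, 4) · 2^{1 − 6} = 3060 · 1/32 = 765/8.
Numerically: E[X] ≈ 95.62500.

E[X] = C(18,4)·2^(1−C(4,2)) = 765/8 ≈ 95.62500.


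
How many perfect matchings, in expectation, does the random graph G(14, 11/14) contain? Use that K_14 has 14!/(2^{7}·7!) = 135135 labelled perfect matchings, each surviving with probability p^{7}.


K_14 has 14!/(2^{7}·7!) = 135135 labelled perfect matchings.
For each such perfect matching H, let X_H = 1 if all 7 edges of H are present in G. Then P[X_H = 1] = p^{7} = (11/14)^{7} = 19487171/105413504.
Summing the indicators: E[X] = Σ_H E[X_H] = 135135 · p^{7} = 135135 · 19487171/105413504 = 376199836155/15059072.
Numerically: E[X] ≈ 2.5e+04.

E[X] = 135135 · (11/14)^{7} = 376199836155/15059072 ≈ 2.5e+04.


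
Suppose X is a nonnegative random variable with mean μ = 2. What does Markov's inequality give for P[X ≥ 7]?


μ = E[X] = 2, a = 7.
Markov: P[X ≥ 7] ≤ μ/a = (2)/7 = 2/7.
Numerically: ≈ 0.285714.
(Since a = 7 > μ = 2.000000, the bound 2/7 is < 1 and informative.)

P[X ≥ 7] ≤ 2/7 ≈ 0.285714.


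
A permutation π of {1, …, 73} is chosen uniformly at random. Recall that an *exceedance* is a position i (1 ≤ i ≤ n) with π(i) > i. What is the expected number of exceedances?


Write X = Σ_{i=1}^{73} X_i, where X_i = 1_{π(i) > i}.
For each fixed i, π(i) is uniform over {1, …, 73} (marginal of a uniform permutation), so P[π(i) > i] = (n − i)/n. Summing: Σ_{i=1}^{73} (n − i)/n = (0 + 1 + … + 72)/73 = 73(73 − 1)/(2·73) = (73 − 1)/2.
Hence E[X] = Σ_{i=1}^{73} (73 − i)/73 = 36 ≈ 36.0000.

E[X] = 36 = 36.0000.


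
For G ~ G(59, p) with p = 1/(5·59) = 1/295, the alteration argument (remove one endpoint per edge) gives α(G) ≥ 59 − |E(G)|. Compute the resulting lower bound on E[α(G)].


E[|E(G)|] = C(59, 2)·p = 1711 · (1/295) = 29/5.
E[α(G)] ≥ n − E[|E(G)|] = 59 − 29/5 = 266/5.
Numerically: ≈ 53.200.
(This is only a lower bound; the true E[α(G)] may be larger.)

E[α(G)] ≥ 266/5 ≈ 53.200.


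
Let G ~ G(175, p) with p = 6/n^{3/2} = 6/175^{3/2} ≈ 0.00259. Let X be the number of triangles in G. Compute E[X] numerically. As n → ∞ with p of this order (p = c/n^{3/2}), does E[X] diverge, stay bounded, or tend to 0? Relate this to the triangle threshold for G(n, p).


Number of potential triangles: C(175, 3) = 877975.
Each occurs with probability p³ ≈ (0.00259)³ ≈ 1.74093e-08.
By linearity: E[X] = C(175, 3)·p³ ≈ 877975 · 1.74093e-08 ≈ 0.015.
Since α = 3/2 > 1, p = c/n^{3/2} = o(1/n) is below the triangle threshold p ~ 1/n. Asymptotically E[X] ~ (c³/6)·n^{3(1−α)} = (6³/6)·n^{-1.5} → 0, so by Markov's inequality G has no triangles w.h.p.

E[X] ≈ 0.015; in regime p = Θ(1/n^{3/2}) E[X] tends to 0 (below the triangle threshold p ~ 1/n).


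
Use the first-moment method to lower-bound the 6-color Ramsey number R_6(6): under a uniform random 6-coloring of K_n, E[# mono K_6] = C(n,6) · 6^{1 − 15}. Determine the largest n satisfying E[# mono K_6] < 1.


We need C(n, 6) · 6^{1 − 15} < 1, i.e. C(n, 6) < 6^{15 − 1} = 78364164096.
Check values of n near the boundary:
  n = 197: C(197, 6) = 75176946208; 75176946208 < 78364164096? YES
  n = 198: C(198, 6) = 77526225777; 77526225777 < 78364164096? YES
  n = 199: C(199, 6) = 79936367511; 79936367511 < 78364164096? NO
The largest n with C(n, 6) < 78364164096 is n = 198 (where E[X] = 25842075259/26121388032 ≈ 0.9893071). Hence R_6(6) > 198, i.e. R_6(6) ≥ 199.

Largest n = 198; hence R_6(6) > 198.


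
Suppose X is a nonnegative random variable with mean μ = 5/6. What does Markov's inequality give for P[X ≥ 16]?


μ = E[X] = 5/6, a = 16.
Markov: P[X ≥ 16] ≤ μ/a = (5/6)/16 = 5/96.
Numerically: ≈ 0.052083.
(Since a = 16 > μ = 0.833333, the bound 5/96 is < 1 and informative.)

P[X ≥ 16] ≤ 5/96 ≈ 0.052083.


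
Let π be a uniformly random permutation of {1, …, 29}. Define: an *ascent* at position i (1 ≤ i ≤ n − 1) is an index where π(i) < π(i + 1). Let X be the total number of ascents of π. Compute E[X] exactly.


Write X = Σ X_I over i = 1, …, 28, with X_I the indicator of one ascent.
There are 28 indicators.
For each fixed i, the pair (π(i), π(i+1)) is a uniformly random ordered pair of distinct values from {1, …, 29}; by symmetry P[π(i) < π(i+1)] = 1/2.
By linearity: E[X] = 28 · (1/2) = (29 − 1) · (1/2) = 14 ≈ 14.0000.

E[X] = 14 = 14.0000.


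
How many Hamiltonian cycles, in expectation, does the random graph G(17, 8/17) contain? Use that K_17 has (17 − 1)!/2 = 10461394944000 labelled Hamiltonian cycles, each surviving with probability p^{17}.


K_17 has (17 − 1)!/2 = 10461394944000 labelled Hamiltonian cycles.
For each such Hamiltonian cycle H, let X_H = 1 if all 17 edges of H are present in G. Then P[X_H = 1] = p^{17} = (8/17)^{17} = 2251799813685248/827240261886336764177.
Summing the indicators: E[X] = Σ_H E[X_H] = 10461394944000 · p^{17} = 10461394944000 · 2251799813685248/827240261886336764177 = 23556967185786995434586112000/827240261886336764177.
Numerically: E[X] ≈ 2.848e+07.

E[X] = 10461394944000 · (8/17)^{17} = 23556967185786995434586112000/827240261886336764177 ≈ 2.848e+07.


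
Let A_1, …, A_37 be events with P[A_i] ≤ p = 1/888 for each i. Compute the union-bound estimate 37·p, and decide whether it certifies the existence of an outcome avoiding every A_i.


Union bound: P[∪_{i=1}^{37} A_i] ≤ Σ_i P[A_i] ≤ 37·p = 37·(1/888) = 1/24.
Numerically: 1/24 ≈ 0.04167.
Is 1/24 < 1? YES.
Since P[∪ A_i] ≤ 1/24 < 1, the complement has P[∩ A_i^c] ≥ 1 − 1/24 = 23/24 > 0, so some outcome avoids every A_i.

37·p = 1/24 ≈ 0.04167; existence CERTIFIED by the union bound.


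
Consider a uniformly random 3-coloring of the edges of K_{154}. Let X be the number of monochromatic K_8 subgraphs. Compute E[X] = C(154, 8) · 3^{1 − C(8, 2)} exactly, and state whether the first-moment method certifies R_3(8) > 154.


E[X] = C(154, 8) · 3^{1 − 28} = 6521818990995 · 3^{−27} = 6521818990995/7625597484987.
As a reduced fraction: E[X] = 724646554555/847288609443 ≈ 0.855254.
Is E[X] < 1? YES.
Since E[X] < 1, there exists a 3-coloring of K_{154} with no monochromatic K_8; hence R_3(8) > 154.

E[X] = 724646554555/847288609443 ≈ 0.855254; E[X] < 1, so R_3(8) > 154.


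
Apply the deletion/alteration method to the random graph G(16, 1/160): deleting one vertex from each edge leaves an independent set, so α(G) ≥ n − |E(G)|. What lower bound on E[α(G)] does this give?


E[|E(G)|] = C(16, 2)·p = 120 · (1/160) = 3/4.
E[α(G)] ≥ n − E[|E(G)|] = 16 − 3/4 = 61/4.
Numerically: ≈ 15.250.
(This is only a lower bound; the true E[α(G)] may be larger.)

E[α(G)] ≥ 61/4 ≈ 15.250.


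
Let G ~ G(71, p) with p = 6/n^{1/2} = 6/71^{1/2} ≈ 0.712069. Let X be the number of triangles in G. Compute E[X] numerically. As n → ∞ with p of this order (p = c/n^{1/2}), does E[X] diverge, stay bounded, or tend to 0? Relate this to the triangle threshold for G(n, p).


Number of potential triangles: C(71, 3) = 57155.
Each occurs with probability p³ ≈ (0.712069)³ ≈ 3.61049068e-01.
By linearity: E[X] = C(71, 3)·p³ ≈ 57155 · 3.61049068e-01 ≈ 20635.759473.
Since α = 1/2 < 1, p = c/n^{1/2} ≫ 1/n is above the triangle threshold p ~ 1/n. Asymptotically E[X] ~ (c³/6)·n^{3(1−α)} = (6³/6)·n^{1.5} → ∞; triangles are abundant w.h.p.

E[X] ≈ 20635.759473; in regime p = Θ(1/n^{1/2}) E[X] diverges (above the triangle threshold p ~ 1/n).


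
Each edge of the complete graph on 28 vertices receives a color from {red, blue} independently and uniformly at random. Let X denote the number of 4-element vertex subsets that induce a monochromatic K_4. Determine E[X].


Let X = Σ_S X_S over the C(28, 4) = 20475 subsets S of size 4, where X_S = 1 if the K_4 on S is monochromatic.
For a fixed S, the K_4 on S has C(4, 2) = 6 edges. P[all 6 edges red] = (1/2)^6, and likewise for blue, so P[monochromatic] = 2·(1/2)^6 = 2^{1 − 6} = 1/32.
By linearity of expectation: E[X] = C(28, 4) · 2^{1 − 6} = 20475 · 1/32 = 20475/32.
Numerically: E[X] ≈ 639.844.

E[X] = C(28,4)·2^(1−C(4,2)) = 20475/32 ≈ 639.844.


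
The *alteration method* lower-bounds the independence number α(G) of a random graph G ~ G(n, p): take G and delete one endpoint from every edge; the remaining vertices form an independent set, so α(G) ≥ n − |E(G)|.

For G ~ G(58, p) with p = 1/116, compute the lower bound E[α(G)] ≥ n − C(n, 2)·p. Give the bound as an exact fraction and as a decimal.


E[|E(G)|] = C(58, 2)·p = 1653 · (1/116) = 57/4.
E[α(G)] ≥ n − E[|E(G)|] = 58 − 57/4 = 175/4.
Numerically: ≈ 43.75000.
(This is only a lower bound; the true E[α(G)] may be larger.)

E[α(G)] ≥ 175/4 ≈ 43.75000.


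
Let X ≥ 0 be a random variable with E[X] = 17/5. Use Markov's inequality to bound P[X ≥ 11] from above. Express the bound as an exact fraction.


μ = E[X] = 17/5, a = 11.
Markov: P[X ≥ 11] ≤ μ/a = (17/5)/11 = 17/55.
Numerically: ≈ 0.30909.
(Since a = 11 > μ = 3.40000, the bound 17/55 is < 1 and informative.)

P[X ≥ 11] ≤ 17/55 ≈ 0.30909.


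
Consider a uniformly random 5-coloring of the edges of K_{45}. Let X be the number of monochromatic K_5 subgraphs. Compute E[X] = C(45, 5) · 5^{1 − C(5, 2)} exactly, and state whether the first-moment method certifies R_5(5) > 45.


E[X] = C(45, 5) · 5^{1 − 10} = 1221759 · 5^{−9} = 1221759/1953125.
As a reduced fraction: E[X] = 1221759/1953125 ≈ 0.625541.
Is E[X] < 1? YES.
Since E[X] < 1, there exists a 5-coloring of K_{45} with no monochromatic K_5; hence R_5(5) > 45.

E[X] = 1221759/1953125 ≈ 0.625541; E[X] < 1, so R_5(5) > 45.


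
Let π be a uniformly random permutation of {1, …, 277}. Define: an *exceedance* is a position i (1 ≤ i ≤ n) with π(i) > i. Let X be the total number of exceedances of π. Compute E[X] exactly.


Write X = Σ_{i=1}^{277} X_i, where X_i = 1_{π(i) > i}.
For each fixed i, π(i) is uniform over {1, …, 277} (marginal of a uniform permutation), so P[π(i) > i] = (n − i)/n. Summing: Σ_{i=1}^{277} (n − i)/n = (0 + 1 + … + 276)/277 = 277(277 − 1)/(2·277) = (277 − 1)/2.
Hence E[X] = Σ_{i=1}^{277} (277 − i)/277 = 138 ≈ 138.000.

E[X] = 138 = 138.000.


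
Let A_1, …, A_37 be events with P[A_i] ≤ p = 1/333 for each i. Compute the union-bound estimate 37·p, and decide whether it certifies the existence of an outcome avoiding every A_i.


Union bound: P[∪_{i=1}^{37} A_i] ≤ Σ_i P[A_i] ≤ 37·p = 37·(1/333) = 1/9.
Numerically: 1/9 ≈ 0.1111111.
Is 1/9 < 1? YES.
Since P[∪ A_i] ≤ 1/9 < 1, the complement has P[∩ A_i^c] ≥ 1 − 1/9 = 8/9 > 0, so some outcome avoids every A_i.

37·p = 1/9 ≈ 0.1111111; existence CERTIFIED by the union bound.


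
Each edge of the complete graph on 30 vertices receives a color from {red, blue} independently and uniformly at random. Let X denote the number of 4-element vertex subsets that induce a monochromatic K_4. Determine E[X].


Let X = Σ_S X_S over the C(30, 4) = 27405 subsets S of size 4, where X_S = 1 if the K_4 on S is monochromatic.
For a fixed S, the K_4 on S has C(4, 2) = 6 edges. P[all 6 edges red] = (1/2)^6, and likewise for blue, so P[monochromatic] = 2·(1/2)^6 = 2^{1 − 6} = 1/32.
By linearity of expectation: E[X] = C(30, 4) · 2^{1 − 6} = 27405 · 1/32 = 27405/32.
Numerically: E[X] ≈ 856.40625.

E[X] = C(30,4)·2^(1−C(4,2)) = 27405/32 ≈ 856.40625.


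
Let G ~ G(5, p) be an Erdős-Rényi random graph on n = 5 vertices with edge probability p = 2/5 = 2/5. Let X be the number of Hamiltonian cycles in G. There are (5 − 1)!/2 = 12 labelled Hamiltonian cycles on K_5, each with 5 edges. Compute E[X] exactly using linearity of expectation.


K_5 has (5 − 1)!/2 = 12 labelled Hamiltonian cycles.
For each such Hamiltonian cycle H, let X_H = 1 if all 5 edges of H are present in G. Then P[X_H = 1] = p^{5} = (2/5)^{5} = 32/3125.
By linearity of expectation: E[X] = Σ_H E[X_H] = 12 · p^{5} = 12 · 32/3125 = 384/3125.
Numerically: E[X] ≈ 0.123.

E[X] = 12 · (2/5)^{5} = 384/3125 ≈ 0.123.


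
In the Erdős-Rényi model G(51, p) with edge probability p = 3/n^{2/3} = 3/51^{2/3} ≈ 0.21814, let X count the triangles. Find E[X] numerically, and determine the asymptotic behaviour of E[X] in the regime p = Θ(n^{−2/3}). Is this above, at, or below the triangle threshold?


Number of potential triangles: C(51, 3) = 20825.
Each occurs with probability p³ ≈ (0.21814)³ ≈ 1.0380623e-02.
By linearity: E[X] = C(51, 3)·p³ ≈ 20825 · 1.0380623e-02 ≈ 216.17647.
Since α = 2/3 < 1, p = c/n^{2/3} ≫ 1/n is above the triangle threshold p ~ 1/n. Asymptotically E[X] ~ (c³/6)·n^{3(1−α)} = (3³/6)·n^{1} → ∞; triangles are abundant w.h.p.

E[X] ≈ 216.17647; in regime p = Θ(1/n^{2/3}) E[X] diverges (above the triangle threshold p ~ 1/n).


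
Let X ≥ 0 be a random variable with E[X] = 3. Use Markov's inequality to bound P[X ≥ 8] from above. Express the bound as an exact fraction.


μ = E[X] = 3, a = 8.
Markov: P[X ≥ 8] ≤ μ/a = (3)/8 = 3/8.
Numerically: ≈ 0.3750.
(Since a = 8 > μ = 3.0000, the bound 3/8 is < 1 and informative.)

P[X ≥ 8] ≤ 3/8 ≈ 0.3750.


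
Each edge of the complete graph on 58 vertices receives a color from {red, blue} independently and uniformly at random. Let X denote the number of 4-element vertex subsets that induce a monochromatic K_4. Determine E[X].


Let X = Σ_S X_S over the C(58, 4) = 424270 subsets S of size 4, where X_S = 1 if the K_4 on S is monochromatic.
For a fixed S, the K_4 on S has C(4, 2) = 6 edges. P[all 6 edges red] = (1/2)^6, and likewise for blue, so P[monochromatic] = 2·(1/2)^6 = 2^{1 − 6} = 1/32.
By linearity of expectation: E[X] = C(58, 4) · 2^{1 − 6} = 424270 · 1/32 = 212135/16.
Numerically: E[X] ≈ 13258.43750.

E[X] = C(58,4)·2^(1−C(4,2)) = 212135/16 ≈ 13258.43750.


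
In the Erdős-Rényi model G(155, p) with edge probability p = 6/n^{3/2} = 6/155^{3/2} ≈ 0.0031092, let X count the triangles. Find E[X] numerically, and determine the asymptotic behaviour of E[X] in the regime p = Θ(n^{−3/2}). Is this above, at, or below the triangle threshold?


Number of potential triangles: C(155, 3) = 608685.
Each occurs with probability p³ ≈ (0.0031092)³ ≈ 3.0058071e-08.
By linearity: E[X] = C(155, 3)·p³ ≈ 608685 · 3.0058071e-08 ≈ 0.01830.
Since α = 3/2 > 1, p = c/n^{3/2} = o(1/n) is below the triangle threshold p ~ 1/n. Asymptotically E[X] ~ (c³/6)·n^{3(1−α)} = (6³/6)·n^{-1.5} → 0, so by Markov's inequality G has no triangles w.h.p.

E[X] ≈ 0.01830; in regime p = Θ(1/n^{3/2}) E[X] tends to 0 (below the triangle threshold p ~ 1/n).


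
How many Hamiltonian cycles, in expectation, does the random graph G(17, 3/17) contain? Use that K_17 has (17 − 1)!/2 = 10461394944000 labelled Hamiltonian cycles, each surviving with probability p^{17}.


K_17 has (17 − 1)!/2 = 10461394944000 labelled Hamiltonian cycles.
For each such Hamiltonian cycle H, let X_H = 1 if all 17 edges of H are present in G. Then P[X_H = 1] = p^{17} = (3/17)^{17} = 129140163/827240261886336764177.
Summing the indicators: E[X] = Σ_H E[X_H] = 10461394944000 · p^{17} = 10461394944000 · 129140163/827240261886336764177 = 1350986248275535872000/827240261886336764177.
Numerically: E[X] ≈ 1.63.

E[X] = 10461394944000 · (3/17)^{17} = 1350986248275535872000/827240261886336764177 ≈ 1.63.


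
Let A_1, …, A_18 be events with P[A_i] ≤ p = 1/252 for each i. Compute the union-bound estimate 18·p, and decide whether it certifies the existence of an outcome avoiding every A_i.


Union bound: P[∪_{i=1}^{18} A_i] ≤ Σ_i P[A_i] ≤ 18·p = 18·(1/252) = 1/14.
Numerically: 1/14 ≈ 0.07143.
Is 1/14 < 1? YES.
Since P[∪ A_i] ≤ 1/14 < 1, the complement has P[∩ A_i^c] ≥ 1 − 1/14 = 13/14 > 0, so some outcome avoids every A_i.

18·p = 1/14 ≈ 0.07143; existence CERTIFIED by the union bound.


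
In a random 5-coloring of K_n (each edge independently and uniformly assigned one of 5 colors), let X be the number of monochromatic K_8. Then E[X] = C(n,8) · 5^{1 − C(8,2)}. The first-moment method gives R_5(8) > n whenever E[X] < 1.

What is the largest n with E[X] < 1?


We need C(n, 8) · 5^{1 − 28} < 1, i.e. C(n, 8) < 5^{28 − 1} = 7450580596923828125.
Check values of n near the boundary:
  n = 857: C(857, 8) = 6983854138365964575; 6983854138365964575 < 7450580596923828125? YES
  n = 858: C(858, 8) = 7049584530256467771; 7049584530256467771 < 7450580596923828125? YES
  n = 859: C(859, 8) = 7115855595170747139; 7115855595170747139 < 7450580596923828125? YES
  n = 860: C(860, 8) = 7182671140665308145; 7182671140665308145 < 7450580596923828125? YES
  n = 861: C(861, 8) = 7250034996615275865; 7250034996615275865 < 7450580596923828125? YES
  n = 862: C(862, 8) = 7317951015318931845; 7317951015318931845 < 7450580596923828125? YES
  n = 863: C(863, 8) = 7386423071602617757; 7386423071602617757 < 7450580596923828125? YES
  n = 864: C(864, 8) = 7455455062926006708; 7455455062926006708 < 7450580596923828125? NO
The largest n with C(n, 8) < 7450580596923828125 is n = 863 (where E[X] = 7386423071602617757/7450580596923828125 ≈ 0.9913889). Hence R_5(8) > 863, i.e. R_5(8) ≥ 864.

Largest n = 863; hence R_5(8) > 863.


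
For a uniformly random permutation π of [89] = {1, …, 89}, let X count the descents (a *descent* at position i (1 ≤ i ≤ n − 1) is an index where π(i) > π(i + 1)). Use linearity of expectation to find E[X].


Write X = Σ X_I over i = 1, …, 88, with X_I the indicator of one descent.
There are 88 indicators.
For each fixed i, the pair (π(i), π(i+1)) is a uniformly random ordered pair of distinct values from {1, …, 89}; by symmetry P[π(i) > π(i+1)] = 1/2.
By linearity: E[X] = 88 · (1/2) = (89 − 1) · (1/2) = 44 ≈ 44.0000.

E[X] = 44 = 44.0000.


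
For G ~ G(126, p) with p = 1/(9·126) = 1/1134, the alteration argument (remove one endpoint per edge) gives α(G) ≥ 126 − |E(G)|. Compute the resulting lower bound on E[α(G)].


E[|E(G)|] = C(126, 2)·p = 7875 · (1/1134) = 125/18.
E[α(G)] ≥ n − E[|E(G)|] = 126 − 125/18 = 2143/18.
Numerically: ≈ 119.05556.
(This is only a lower bound; the true E[α(G)] may be larger.)

E[α(G)] ≥ 2143/18 ≈ 119.05556.


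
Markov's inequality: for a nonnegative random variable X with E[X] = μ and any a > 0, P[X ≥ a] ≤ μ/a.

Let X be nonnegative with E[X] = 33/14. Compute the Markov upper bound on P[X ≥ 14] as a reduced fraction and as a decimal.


μ = E[X] = 33/14, a = 14.
Markov: P[X ≥ 14] ≤ μ/a = (33/14)/14 = 33/196.
Numerically: ≈ 0.168367.
(Since a = 14 > μ = 2.357143, the bound 33/196 is < 1 and informative.)

P[X ≥ 14] ≤ 33/196 ≈ 0.168367.


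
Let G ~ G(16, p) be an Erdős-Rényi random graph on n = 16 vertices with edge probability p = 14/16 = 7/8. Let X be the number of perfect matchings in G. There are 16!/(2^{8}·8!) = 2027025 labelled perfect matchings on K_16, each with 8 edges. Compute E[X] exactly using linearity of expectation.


K_16 has 16!/(2^{8}·8!) = 2027025 labelled perfect matchings.
For each such perfect matching H, let X_H = 1 if all 8 edges of H are present in G. Then P[X_H = 1] = p^{8} = (7/8)^{8} = 5764801/16777216.
Summing the indicators: E[X] = Σ_H E[X_H] = 2027025 · p^{8} = 2027025 · 5764801/16777216 = 11685395747025/16777216.
Numerically: E[X] ≈ 6.965e+05.

E[X] = 2027025 · (7/8)^{8} = 11685395747025/16777216 ≈ 6.965e+05.


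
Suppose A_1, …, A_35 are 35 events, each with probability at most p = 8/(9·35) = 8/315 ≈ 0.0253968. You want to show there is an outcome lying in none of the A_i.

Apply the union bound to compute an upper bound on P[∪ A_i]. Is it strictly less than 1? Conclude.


Union bound: P[∪_{i=1}^{35} A_i] ≤ Σ_i P[A_i] ≤ 35·p = 35·(8/315) = 8/9.
Numerically: 8/9 ≈ 0.8888889.
Is 8/9 < 1? YES.
Since P[∪ A_i] ≤ 8/9 < 1, the complement has P[∩ A_i^c] ≥ 1 − 8/9 = 1/9 > 0, so some outcome avoids every A_i.

35·p = 8/9 ≈ 0.8888889; existence CERTIFIED by the union bound.


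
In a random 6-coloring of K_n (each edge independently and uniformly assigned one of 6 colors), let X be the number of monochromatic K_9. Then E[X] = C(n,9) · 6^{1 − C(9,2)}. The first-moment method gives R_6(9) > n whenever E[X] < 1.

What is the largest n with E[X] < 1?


We need C(n, 9) · 6^{1 − 36} < 1, i.e. C(n, 9) < 6^{36 − 1} = 1719070799748422591028658176.
Check values of n near the boundary:
  n = 4402: C(4402, 9) = 1696419745356657449393393700; 1696419745356657449393393700 < 1719070799748422591028658176? YES
  n = 4403: C(4403, 9) = 1699894433046281918452233150; 1699894433046281918452233150 < 1719070799748422591028658176? YES
  n = 4404: C(4404, 9) = 1703375445537161676647015880; 1703375445537161676647015880 < 1719070799748422591028658176? YES
  n = 4405: C(4405, 9) = 1706862792900636302463627150; 1706862792900636302463627150 < 1719070799748422591028658176? YES
  n = 4406: C(4406, 9) = 1710356485221788389505285700; 1710356485221788389505285700 < 1719070799748422591028658176? YES
  n = 4407: C(4407, 9) = 1713856532599459170657070050; 1713856532599459170657070050 < 1719070799748422591028658176? YES
  n = 4408: C(4408, 9) = 1717362945146264156457459600; 1717362945146264156457459600 < 1719070799748422591028658176? YES
  n = 4409: C(4409, 9) = 1720875732988608787686577131; 1720875732988608787686577131 < 1719070799748422591028658176? NO
The largest n with C(n, 9) < 1719070799748422591028658176 is n = 4408 (where E[X] = 35778394690547169926197075/35813974994758803979763712 ≈ 0.9990). Hence R_6(9) > 4408, i.e. R_6(9) ≥ 4409.

Largest n = 4408; hence R_6(9) > 4408.
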